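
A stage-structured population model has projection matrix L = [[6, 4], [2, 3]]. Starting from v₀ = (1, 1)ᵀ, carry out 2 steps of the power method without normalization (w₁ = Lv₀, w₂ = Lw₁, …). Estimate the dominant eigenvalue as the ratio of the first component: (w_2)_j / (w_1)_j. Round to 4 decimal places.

8.0000

w1 = Lv₀ = (10, 5)
w2 = Lw1 = (80, 35)
Ratio at component: 80 / 10 = 8.0000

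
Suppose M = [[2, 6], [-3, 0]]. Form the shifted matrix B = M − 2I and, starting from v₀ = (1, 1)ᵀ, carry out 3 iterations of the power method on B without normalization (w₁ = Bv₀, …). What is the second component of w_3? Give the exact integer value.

106

B = M − 2I has rows (0, 6); (-3, -2)
w1 = Bv₀ = (6, -5)
w2 = Bw1 = (-30, -8)
w3 = Bw2 = (-48, 106)
Requested component of w3: 106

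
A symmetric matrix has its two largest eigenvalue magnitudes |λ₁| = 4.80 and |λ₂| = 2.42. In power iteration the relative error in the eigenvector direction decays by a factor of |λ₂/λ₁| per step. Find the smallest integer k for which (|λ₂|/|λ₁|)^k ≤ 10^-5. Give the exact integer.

|λ₂/λ₁| = 2.42/4.80 = 0.50417
Need k ≥ ln(10^-5) / ln(0.50417) = -11.5129 / -0.6848 ≈ 16.811
Smallest integer k satisfying the bound: 17

17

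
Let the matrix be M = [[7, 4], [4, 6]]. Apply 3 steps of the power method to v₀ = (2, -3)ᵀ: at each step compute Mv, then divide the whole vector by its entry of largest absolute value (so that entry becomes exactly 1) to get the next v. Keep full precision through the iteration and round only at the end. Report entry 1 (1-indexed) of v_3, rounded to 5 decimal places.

0.93750

Mv0 = (2.000000, -10.000000); divide by -10.000000 → v1 = (-0.200000, 1.000000)
Mv1 = (2.600000, 5.200000); divide by 5.200000 → v2 = (0.500000, 1.000000)
Mv2 = (7.500000, 8.000000); divide by 8.000000 → v3 = (0.937500, 1.000000)
Requested entry of v3: -390/-416 = 0.93750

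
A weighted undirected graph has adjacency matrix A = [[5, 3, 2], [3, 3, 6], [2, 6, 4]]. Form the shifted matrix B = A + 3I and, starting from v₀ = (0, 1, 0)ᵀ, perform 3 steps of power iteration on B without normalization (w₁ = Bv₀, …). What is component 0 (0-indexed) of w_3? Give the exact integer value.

843

B = A + 3I has rows (8, 3, 2); (3, 6, 6); (2, 6, 7)
w1 = Bv₀ = (8·0 + 3·1 + 2·0; 3·0 + 6·1 + 6·0; 2·0 + 6·1 + 7·0) = (3, 6, 6)
w2 = Bw1 = (8·3 + 3·6 + 2·6; 3·3 + 6·6 + 6·6; 2·3 + 6·6 + 7·6) = (54, 81, 84)
w3 = Bw2 = (843, 1152, 1182)
Requested component of w3: 843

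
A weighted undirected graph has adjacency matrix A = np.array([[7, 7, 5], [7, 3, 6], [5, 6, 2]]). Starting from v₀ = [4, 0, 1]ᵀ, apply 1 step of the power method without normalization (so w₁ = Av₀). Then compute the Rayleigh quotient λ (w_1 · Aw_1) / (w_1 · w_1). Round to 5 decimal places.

λ ≈ 16.12422

w1 = Av₀ = (33, 34, 22)
Aw1 = (579, 465, 413)
w1·Aw1 = 33·579 + 34·465 + 22·413 = 44003; w1·w1 = 33·33 + 34·34 + 22·22 = 2729
λ ≈ 44003/2729 = 16.12422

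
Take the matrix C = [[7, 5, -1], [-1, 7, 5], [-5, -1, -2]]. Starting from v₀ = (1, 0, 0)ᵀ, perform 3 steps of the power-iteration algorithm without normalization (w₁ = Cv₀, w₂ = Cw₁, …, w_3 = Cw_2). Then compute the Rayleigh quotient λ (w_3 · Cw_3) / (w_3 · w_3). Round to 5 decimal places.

w1 = Cv₀ = (7·1 + 5·0 + (-1)·0; (-1)·1 + 7·0 + 5·0; (-5)·1 + (-1)·0 + (-2)·0) = (7, -1, -5)
w2 = Cw1 = (7·7 + 5·(-1) + (-1)·(-5); (-1)·7 + 7·(-1) + 5·(-5); (-5)·7 + (-1)·(-1) + (-2)·(-5)) = (49, -39, -24)
w3 = Cw2 = (172, -442, -158)
Cw3 = (-848, -4056, -102)
w3·Cw3 = 172·(-848) + (-442)·(-4056) + (-158)·(-102) = 1663012; w3·w3 = 172·172 + (-442)·(-442) + (-158)·(-158) = 249912
λ ≈ 1663012/249912 = 6.65439

λ ≈ 6.65439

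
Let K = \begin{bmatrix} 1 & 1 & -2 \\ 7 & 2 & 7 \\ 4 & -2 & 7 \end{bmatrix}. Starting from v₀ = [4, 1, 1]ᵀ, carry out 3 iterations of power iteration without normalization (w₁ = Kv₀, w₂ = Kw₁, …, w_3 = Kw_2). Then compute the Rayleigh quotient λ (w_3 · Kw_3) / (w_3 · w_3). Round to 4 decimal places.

w1 = Kv₀ = (1·4 + 1·1 + (-2)·1; 7·4 + 2·1 + 7·1; 4·4 + (-2)·1 + 7·1) = (3, 37, 21)
w2 = Kw1 = (1·3 + 1·37 + (-2)·21; 7·3 + 2·37 + 7·21; 4·3 + (-2)·37 + 7·21) = (-2, 242, 85)
w3 = Kw2 = (70, 1065, 103)
Kw3 = (929, 3341, -1129)
w3·Kw3 = 70·929 + 1065·3341 + 103·(-1129) = 3506908; w3·w3 = 70·70 + 1065·1065 + 103·103 = 1149734
λ ≈ 3506908/1149734 = 3.0502

λ ≈ 3.0502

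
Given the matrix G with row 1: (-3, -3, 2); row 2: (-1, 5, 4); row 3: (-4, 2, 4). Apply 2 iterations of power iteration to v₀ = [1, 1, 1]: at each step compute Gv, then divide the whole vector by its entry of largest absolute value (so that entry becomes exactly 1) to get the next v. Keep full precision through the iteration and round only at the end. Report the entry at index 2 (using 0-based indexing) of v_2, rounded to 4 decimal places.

0.7692

Gv0 = (-4.00000, 8.00000, 2.00000); divide by 8.00000 → v1 = (-0.50000, 1.00000, 0.25000)
Gv1 = (-1.00000, 6.50000, 5.00000); divide by 6.50000 → v2 = (-0.15385, 1.00000, 0.76923)
Requested entry of v2: 40/52 = 0.7692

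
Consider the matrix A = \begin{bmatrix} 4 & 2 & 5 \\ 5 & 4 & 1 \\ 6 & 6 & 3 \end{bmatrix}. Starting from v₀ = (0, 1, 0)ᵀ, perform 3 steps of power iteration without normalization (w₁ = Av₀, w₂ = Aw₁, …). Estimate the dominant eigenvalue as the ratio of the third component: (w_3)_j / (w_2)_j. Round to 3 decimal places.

w1 = Av₀ = (4·0 + 2·1 + 5·0; 5·0 + 4·1 + 1·0; 6·0 + 6·1 + 3·0) = (2, 4, 6)
w2 = Aw1 = (4·2 + 2·4 + 5·6; 5·2 + 4·4 + 1·6; 6·2 + 6·4 + 3·6) = (46, 32, 54)
w3 = Aw2 = (518, 412, 630)
Ratio at component: 630 / 54 = 11.667

λ ≈ 11.667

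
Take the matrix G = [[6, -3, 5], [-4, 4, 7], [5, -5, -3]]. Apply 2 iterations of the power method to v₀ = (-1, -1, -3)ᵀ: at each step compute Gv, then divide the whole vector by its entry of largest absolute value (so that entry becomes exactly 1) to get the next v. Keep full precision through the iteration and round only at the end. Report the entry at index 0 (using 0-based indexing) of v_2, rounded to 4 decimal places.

Gv0 = (-18.00000, -21.00000, 9.00000); divide by -21.00000 → v1 = (0.85714, 1.00000, -0.42857)
Gv1 = (0.00000, -2.42857, 0.57143); divide by -2.42857 → v2 = (0.00000, 1.00000, -0.23529)
Requested entry of v2: 0/51 = 0.0000

0.0000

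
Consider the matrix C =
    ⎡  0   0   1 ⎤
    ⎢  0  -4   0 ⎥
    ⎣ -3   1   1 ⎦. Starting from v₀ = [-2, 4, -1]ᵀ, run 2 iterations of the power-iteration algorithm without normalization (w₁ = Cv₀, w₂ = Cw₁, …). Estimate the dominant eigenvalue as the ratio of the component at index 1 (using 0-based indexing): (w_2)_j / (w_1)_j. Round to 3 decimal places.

-4.000

w1 = Cv₀ = (0·(-2) + 0·4 + 1·(-1); 0·(-2) + (-4)·4 + 0·(-1); (-3)·(-2) + 1·4 + 1·(-1)) = (-1, -16, 9)
w2 = Cw1 = (0·(-1) + 0·(-16) + 1·9; 0·(-1) + (-4)·(-16) + 0·9; (-3)·(-1) + 1·(-16) + 1·9) = (9, 64, -4)
Ratio at component: 64 / -16 = -4.000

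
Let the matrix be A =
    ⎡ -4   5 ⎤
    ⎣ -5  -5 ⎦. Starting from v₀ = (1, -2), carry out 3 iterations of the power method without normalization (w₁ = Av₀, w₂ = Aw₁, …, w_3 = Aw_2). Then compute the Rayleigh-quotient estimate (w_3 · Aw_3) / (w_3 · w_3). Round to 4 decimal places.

λ ≈ -4.9759

w1 = Av₀ = (-14, 5)
w2 = Aw1 = (81, 45)
w3 = Aw2 = (-99, -630)
Aw3 = (-2754, 3645)
w3·Aw3 = (-99)·(-2754) + (-630)·3645 = -2023704; w3·w3 = (-99)·(-99) + (-630)·(-630) = 406701
λ ≈ -2023704/406701 = -4.9759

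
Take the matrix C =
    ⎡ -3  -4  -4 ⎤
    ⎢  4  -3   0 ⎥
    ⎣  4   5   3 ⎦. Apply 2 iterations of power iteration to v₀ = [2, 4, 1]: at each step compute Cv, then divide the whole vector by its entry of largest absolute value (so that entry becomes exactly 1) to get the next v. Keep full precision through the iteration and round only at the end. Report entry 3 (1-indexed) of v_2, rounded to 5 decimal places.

Cv0 = (-26.000000, -4.000000, 31.000000); divide by 31.000000 → v1 = (-0.838710, -0.129032, 1.000000)
Cv1 = (-0.967742, -2.967742, -1.000000); divide by -2.967742 → v2 = (0.326087, 1.000000, 0.336957)
Requested entry of v2: -31/-92 = 0.33696

0.33696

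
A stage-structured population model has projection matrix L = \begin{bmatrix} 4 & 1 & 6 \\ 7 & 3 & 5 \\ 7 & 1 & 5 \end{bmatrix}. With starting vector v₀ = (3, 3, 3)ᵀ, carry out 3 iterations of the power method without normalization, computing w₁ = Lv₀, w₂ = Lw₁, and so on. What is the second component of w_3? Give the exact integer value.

w1 = Lv₀ = (4·3 + 1·3 + 6·3; 7·3 + 3·3 + 5·3; 7·3 + 1·3 + 5·3) = (33, 45, 39)
w2 = Lw1 = (4·33 + 1·45 + 6·39; 7·33 + 3·45 + 5·39; 7·33 + 1·45 + 5·39) = (411, 561, 471)
w3 = Lw2 = (5031, 6915, 5793)
The requested component of w3 is 6915.

6915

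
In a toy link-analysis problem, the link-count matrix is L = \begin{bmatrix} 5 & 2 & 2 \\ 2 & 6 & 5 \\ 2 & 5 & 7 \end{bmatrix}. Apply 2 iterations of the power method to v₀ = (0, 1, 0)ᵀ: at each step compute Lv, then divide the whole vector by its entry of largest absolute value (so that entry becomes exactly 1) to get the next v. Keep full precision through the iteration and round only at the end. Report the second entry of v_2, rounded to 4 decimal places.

Lv0 = (2.00000, 6.00000, 5.00000); divide by 6.00000 → v1 = (0.33333, 1.00000, 0.83333)
Lv1 = (5.33333, 10.83333, 11.50000); divide by 11.50000 → v2 = (0.46377, 0.94203, 1.00000)
Requested entry of v2: 65/69 = 0.9420

0.9420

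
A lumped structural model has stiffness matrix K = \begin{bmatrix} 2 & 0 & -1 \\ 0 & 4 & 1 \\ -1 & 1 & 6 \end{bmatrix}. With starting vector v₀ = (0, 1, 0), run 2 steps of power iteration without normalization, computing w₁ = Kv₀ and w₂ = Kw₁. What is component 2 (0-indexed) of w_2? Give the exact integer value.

w1 = Kv₀ = (0, 4, 1)
w2 = Kw1 = (-1, 17, 10)
The requested component of w2 is 10.

10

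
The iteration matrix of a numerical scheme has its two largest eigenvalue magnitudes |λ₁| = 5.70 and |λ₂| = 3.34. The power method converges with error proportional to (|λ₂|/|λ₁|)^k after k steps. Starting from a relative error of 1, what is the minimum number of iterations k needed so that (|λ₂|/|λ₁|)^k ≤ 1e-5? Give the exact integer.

|λ₂/λ₁| = 3.34/5.70 = 0.58596
Need k ≥ ln(1e-5) / ln(0.58596) = -11.5129 / -0.5345 ≈ 21.540
Smallest integer k satisfying the bound: 22

22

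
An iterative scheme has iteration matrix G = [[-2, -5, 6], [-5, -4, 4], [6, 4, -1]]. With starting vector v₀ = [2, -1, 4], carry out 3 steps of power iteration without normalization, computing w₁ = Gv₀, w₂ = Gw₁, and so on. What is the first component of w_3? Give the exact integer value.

w1 = Gv₀ = (25, 10, 4)
w2 = Gw1 = (-76, -149, 186)
w3 = Gw2 = (2013, 1720, -1238)
The requested component of w3 is 2013.

2013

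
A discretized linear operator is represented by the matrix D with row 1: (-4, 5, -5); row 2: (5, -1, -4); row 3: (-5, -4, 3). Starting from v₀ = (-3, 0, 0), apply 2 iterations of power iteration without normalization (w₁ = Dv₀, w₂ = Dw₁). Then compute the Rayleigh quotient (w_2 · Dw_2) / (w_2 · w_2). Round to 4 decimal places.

λ ≈ -2.3391

w1 = Dv₀ = (12, -15, 15)
w2 = Dw1 = (-198, 15, 45)
Dw2 = (642, -1185, 1065)
w2·Dw2 = (-198)·642 + 15·(-1185) + 45·1065 = -96966; w2·w2 = (-198)·(-198) + 15·15 + 45·45 = 41454
λ ≈ -96966/41454 = -2.3391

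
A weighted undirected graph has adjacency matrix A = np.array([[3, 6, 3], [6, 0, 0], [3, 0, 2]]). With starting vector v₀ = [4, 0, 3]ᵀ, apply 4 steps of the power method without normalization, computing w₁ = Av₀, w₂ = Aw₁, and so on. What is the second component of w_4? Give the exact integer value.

11016

w1 = Av₀ = (21, 24, 18)
w2 = Aw1 = (261, 126, 99)
w3 = Aw2 = (1836, 1566, 981)
w4 = Aw3 = (17847, 11016, 7470)
The requested component of w4 is 11016.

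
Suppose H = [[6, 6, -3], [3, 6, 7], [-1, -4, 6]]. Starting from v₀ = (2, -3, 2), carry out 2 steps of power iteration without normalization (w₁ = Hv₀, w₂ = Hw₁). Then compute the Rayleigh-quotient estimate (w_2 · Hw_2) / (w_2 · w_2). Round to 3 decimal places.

5.496

w1 = Hv₀ = (6·2 + 6·(-3) + (-3)·2; 3·2 + 6·(-3) + 7·2; (-1)·2 + (-4)·(-3) + 6·2) = (-12, 2, 22)
w2 = Hw1 = (6·(-12) + 6·2 + (-3)·22; 3·(-12) + 6·2 + 7·22; (-1)·(-12) + (-4)·2 + 6·22) = (-126, 130, 136)
Hw2 = (-384, 1354, 422)
w2·Hw2 = (-126)·(-384) + 130·1354 + 136·422 = 281796; w2·w2 = (-126)·(-126) + 130·130 + 136·136 = 51272
λ ≈ 281796/51272 = 5.496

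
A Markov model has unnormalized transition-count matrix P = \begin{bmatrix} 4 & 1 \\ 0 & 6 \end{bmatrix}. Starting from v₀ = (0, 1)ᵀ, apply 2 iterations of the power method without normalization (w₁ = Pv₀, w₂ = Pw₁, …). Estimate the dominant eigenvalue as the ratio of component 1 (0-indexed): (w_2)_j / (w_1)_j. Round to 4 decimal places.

w1 = Pv₀ = (4·0 + 1·1; 0·0 + 6·1) = (1, 6)
w2 = Pw1 = (4·1 + 1·6; 0·1 + 6·6) = (10, 36)
Ratio at component: 36 / 6 = 6.0000

6.0000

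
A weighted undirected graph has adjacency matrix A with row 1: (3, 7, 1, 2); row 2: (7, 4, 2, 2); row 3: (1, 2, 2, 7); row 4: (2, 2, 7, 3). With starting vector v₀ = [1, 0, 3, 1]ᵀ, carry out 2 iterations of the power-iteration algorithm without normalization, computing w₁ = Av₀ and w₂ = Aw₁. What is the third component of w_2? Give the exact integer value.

248

w1 = Av₀ = (3·1 + 7·0 + 1·3 + 2·1; 7·1 + 4·0 + 2·3 + 2·1; 1·1 + 2·0 + 2·3 + 7·1; 2·1 + 2·0 + 7·3 + 3·1) = (8, 15, 14, 26)
w2 = Aw1 = (3·8 + 7·15 + 1·14 + 2·26; 7·8 + 4·15 + 2·14 + 2·26; 1·8 + 2·15 + 2·14 + 7·26; 2·8 + 2·15 + 7·14 + 3·26) = (195, 196, 248, 222)
The requested component of w2 is 248.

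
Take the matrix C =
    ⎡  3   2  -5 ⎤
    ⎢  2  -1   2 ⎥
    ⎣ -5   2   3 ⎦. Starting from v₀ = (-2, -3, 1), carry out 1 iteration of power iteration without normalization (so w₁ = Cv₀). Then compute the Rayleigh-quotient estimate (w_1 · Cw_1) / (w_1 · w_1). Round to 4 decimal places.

w1 = Cv₀ = (3·(-2) + 2·(-3) + (-5)·1; 2·(-2) + (-1)·(-3) + 2·1; (-5)·(-2) + 2·(-3) + 3·1) = (-17, 1, 7)
Cw1 = (-84, -21, 108)
w1·Cw1 = (-17)·(-84) + 1·(-21) + 7·108 = 2163; w1·w1 = (-17)·(-17) + 1·1 + 7·7 = 339
λ ≈ 2163/339 = 6.3805

6.3805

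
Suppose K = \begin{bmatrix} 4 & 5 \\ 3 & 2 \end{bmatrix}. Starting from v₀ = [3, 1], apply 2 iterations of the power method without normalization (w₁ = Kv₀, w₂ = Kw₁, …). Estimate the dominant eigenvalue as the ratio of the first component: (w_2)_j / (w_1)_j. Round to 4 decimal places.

7.2353

w1 = Kv₀ = (17, 11)
w2 = Kw1 = (123, 73)
Ratio at component: 123 / 17 = 7.2353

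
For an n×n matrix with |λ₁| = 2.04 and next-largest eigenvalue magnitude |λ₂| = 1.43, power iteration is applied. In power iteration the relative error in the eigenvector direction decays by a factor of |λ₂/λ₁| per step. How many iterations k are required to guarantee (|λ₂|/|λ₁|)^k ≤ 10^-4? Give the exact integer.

26

|λ₂/λ₁| = 1.43/2.04 = 0.70098
Need k ≥ ln(10^-4) / ln(0.70098) = -9.2103 / -0.3553 ≈ 25.925
Smallest integer k satisfying the bound: 26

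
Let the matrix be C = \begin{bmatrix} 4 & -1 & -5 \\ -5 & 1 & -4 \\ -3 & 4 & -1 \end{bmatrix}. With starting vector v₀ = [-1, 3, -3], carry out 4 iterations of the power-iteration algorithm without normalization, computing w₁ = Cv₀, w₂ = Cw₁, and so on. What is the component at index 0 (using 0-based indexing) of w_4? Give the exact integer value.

-926

w1 = Cv₀ = (8, 20, 18)
w2 = Cw1 = (-78, -92, 38)
w3 = Cw2 = (-410, 146, -172)
w4 = Cw3 = (-926, 2884, 1986)
The requested component of w4 is -926.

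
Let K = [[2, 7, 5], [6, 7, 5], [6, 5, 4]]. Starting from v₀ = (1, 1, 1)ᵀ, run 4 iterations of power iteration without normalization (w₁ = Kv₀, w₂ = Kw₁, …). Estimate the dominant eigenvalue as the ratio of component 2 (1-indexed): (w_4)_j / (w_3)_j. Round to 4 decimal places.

w1 = Kv₀ = (2·1 + 7·1 + 5·1; 6·1 + 7·1 + 5·1; 6·1 + 5·1 + 4·1) = (14, 18, 15)
w2 = Kw1 = (2·14 + 7·18 + 5·15; 6·14 + 7·18 + 5·15; 6·14 + 5·18 + 4·15) = (229, 285, 234)
w3 = Kw2 = (3623, 4539, 3735)
w4 = Kw3 = (57694, 72186, 59373)
Ratio at component: 72186 / 4539 = 15.9035

λ ≈ 15.9035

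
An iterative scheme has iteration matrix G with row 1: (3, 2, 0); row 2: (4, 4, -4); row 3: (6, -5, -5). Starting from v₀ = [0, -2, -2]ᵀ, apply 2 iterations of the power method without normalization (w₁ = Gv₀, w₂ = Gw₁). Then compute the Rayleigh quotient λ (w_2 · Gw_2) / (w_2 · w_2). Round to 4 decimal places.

w1 = Gv₀ = (3·0 + 2·(-2) + 0·(-2); 4·0 + 4·(-2) + (-4)·(-2); 6·0 + (-5)·(-2) + (-5)·(-2)) = (-4, 0, 20)
w2 = Gw1 = (3·(-4) + 2·0 + 0·20; 4·(-4) + 4·0 + (-4)·20; 6·(-4) + (-5)·0 + (-5)·20) = (-12, -96, -124)
Gw2 = (-228, 64, 1028)
w2·Gw2 = (-12)·(-228) + (-96)·64 + (-124)·1028 = -130880; w2·w2 = (-12)·(-12) + (-96)·(-96) + (-124)·(-124) = 24736
λ ≈ -130880/24736 = -5.2911

-5.2911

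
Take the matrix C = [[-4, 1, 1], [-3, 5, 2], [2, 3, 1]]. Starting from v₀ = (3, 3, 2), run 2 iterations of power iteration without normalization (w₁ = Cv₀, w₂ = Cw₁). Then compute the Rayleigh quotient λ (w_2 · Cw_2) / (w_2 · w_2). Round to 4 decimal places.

w1 = Cv₀ = (-7, 10, 17)
w2 = Cw1 = (55, 105, 33)
Cw2 = (-82, 426, 458)
w2·Cw2 = 55·(-82) + 105·426 + 33·458 = 55334; w2·w2 = 55·55 + 105·105 + 33·33 = 15139
λ ≈ 55334/15139 = 3.6551

λ ≈ 3.6551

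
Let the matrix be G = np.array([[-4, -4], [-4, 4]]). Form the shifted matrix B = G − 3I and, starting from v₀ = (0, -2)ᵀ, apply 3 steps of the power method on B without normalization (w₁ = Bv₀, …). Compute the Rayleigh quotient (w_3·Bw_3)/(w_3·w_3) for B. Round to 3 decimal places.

-8.602

B = G − 3I has rows (-7, -4); (-4, 1)
w1 = Bv₀ = ((-7)·0 + (-4)·(-2); (-4)·0 + 1·(-2)) = (8, -2)
w2 = Bw1 = ((-7)·8 + (-4)·(-2); (-4)·8 + 1·(-2)) = (-48, -34)
w3 = Bw2 = (472, 158)
Bw3 = (-3936, -1730)
w3·Bw3 = -2131132; w3·w3 = 247748; μ ≈ -2131132/247748 = -8.602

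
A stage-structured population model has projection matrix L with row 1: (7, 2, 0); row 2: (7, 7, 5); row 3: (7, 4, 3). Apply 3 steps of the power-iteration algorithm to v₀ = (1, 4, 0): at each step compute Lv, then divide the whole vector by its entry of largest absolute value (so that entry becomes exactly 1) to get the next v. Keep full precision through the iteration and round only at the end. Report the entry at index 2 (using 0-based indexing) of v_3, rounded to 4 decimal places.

Lv0 = (15.00000, 35.00000, 23.00000); divide by 35.00000 → v1 = (0.42857, 1.00000, 0.65714)
Lv1 = (5.00000, 13.28571, 8.97143); divide by 13.28571 → v2 = (0.37634, 1.00000, 0.67527)
Lv2 = (4.63441, 13.01075, 8.66022); divide by 13.01075 → v3 = (0.35620, 1.00000, 0.66562)
Requested entry of v3: 4027/6050 = 0.6656

0.6656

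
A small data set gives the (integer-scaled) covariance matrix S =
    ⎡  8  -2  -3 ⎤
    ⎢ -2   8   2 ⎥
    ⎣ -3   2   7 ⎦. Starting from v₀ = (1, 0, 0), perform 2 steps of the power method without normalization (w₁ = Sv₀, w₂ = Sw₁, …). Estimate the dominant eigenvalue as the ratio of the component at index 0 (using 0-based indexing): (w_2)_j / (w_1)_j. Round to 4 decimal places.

9.6250

w1 = Sv₀ = (8, -2, -3)
w2 = Sw1 = (77, -38, -49)
Ratio at component: 77 / 8 = 9.6250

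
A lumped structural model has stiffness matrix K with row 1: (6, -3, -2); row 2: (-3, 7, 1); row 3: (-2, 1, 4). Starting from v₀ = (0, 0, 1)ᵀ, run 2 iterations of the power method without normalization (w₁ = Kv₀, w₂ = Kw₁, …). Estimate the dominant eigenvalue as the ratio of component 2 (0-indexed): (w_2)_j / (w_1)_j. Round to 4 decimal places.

w1 = Kv₀ = (6·0 + (-3)·0 + (-2)·1; (-3)·0 + 7·0 + 1·1; (-2)·0 + 1·0 + 4·1) = (-2, 1, 4)
w2 = Kw1 = (6·(-2) + (-3)·1 + (-2)·4; (-3)·(-2) + 7·1 + 1·4; (-2)·(-2) + 1·1 + 4·4) = (-23, 17, 21)
Ratio at component: 21 / 4 = 5.2500

5.2500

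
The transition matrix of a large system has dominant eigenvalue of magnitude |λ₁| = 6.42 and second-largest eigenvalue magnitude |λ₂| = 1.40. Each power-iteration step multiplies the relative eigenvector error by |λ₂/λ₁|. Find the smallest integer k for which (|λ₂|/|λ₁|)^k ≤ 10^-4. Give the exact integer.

|λ₂/λ₁| = 1.40/6.42 = 0.21807
Need k ≥ ln(10^-4) / ln(0.21807) = -9.2103 / -1.5229 ≈ 6.048
Smallest integer k satisfying the bound: 7

7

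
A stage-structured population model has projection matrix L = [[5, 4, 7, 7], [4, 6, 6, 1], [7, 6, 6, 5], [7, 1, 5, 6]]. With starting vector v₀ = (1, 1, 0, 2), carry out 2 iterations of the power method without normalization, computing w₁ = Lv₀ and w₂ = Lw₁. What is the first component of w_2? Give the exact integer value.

464

w1 = Lv₀ = (5·1 + 4·1 + 7·0 + 7·2; 4·1 + 6·1 + 6·0 + 1·2; 7·1 + 6·1 + 6·0 + 5·2; 7·1 + 1·1 + 5·0 + 6·2) = (23, 12, 23, 20)
w2 = Lw1 = (5·23 + 4·12 + 7·23 + 7·20; 4·23 + 6·12 + 6·23 + 1·20; 7·23 + 6·12 + 6·23 + 5·20; 7·23 + 1·12 + 5·23 + 6·20) = (464, 322, 471, 408)
The requested component of w2 is 464.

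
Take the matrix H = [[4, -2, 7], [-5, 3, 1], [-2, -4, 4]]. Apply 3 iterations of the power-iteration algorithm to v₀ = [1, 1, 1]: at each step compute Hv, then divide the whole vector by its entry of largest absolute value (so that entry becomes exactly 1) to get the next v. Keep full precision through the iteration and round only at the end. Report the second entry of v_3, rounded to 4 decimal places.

Hv0 = (9.00000, -1.00000, -2.00000); divide by 9.00000 → v1 = (1.00000, -0.11111, -0.22222)
Hv1 = (2.66667, -5.55556, -2.44444); divide by -5.55556 → v2 = (-0.48000, 1.00000, 0.44000)
Hv2 = (-0.84000, 5.84000, -1.28000); divide by 5.84000 → v3 = (-0.14384, 1.00000, -0.21918)
Requested entry of v3: -292/-292 = 1.0000

1.0000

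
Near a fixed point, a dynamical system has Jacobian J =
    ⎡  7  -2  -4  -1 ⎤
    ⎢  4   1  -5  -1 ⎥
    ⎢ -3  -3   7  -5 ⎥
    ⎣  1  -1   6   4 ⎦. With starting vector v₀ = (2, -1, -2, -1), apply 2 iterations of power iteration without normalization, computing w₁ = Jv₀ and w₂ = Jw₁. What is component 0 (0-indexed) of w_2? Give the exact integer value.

w1 = Jv₀ = (25, 18, -12, -13)
w2 = Jw1 = (200, 191, -148, -117)
The requested component of w2 is 200.

200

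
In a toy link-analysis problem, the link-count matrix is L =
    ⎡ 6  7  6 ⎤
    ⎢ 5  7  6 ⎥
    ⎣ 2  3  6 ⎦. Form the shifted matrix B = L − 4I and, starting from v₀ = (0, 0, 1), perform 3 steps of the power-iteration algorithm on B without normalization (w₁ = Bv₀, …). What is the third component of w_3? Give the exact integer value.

B = L − 4I has rows (2, 7, 6); (5, 3, 6); (2, 3, 2)
w1 = Bv₀ = (2·0 + 7·0 + 6·1; 5·0 + 3·0 + 6·1; 2·0 + 3·0 + 2·1) = (6, 6, 2)
w2 = Bw1 = (2·6 + 7·6 + 6·2; 5·6 + 3·6 + 6·2; 2·6 + 3·6 + 2·2) = (66, 60, 34)
w3 = Bw2 = (756, 714, 380)
Requested component of w3: 380

380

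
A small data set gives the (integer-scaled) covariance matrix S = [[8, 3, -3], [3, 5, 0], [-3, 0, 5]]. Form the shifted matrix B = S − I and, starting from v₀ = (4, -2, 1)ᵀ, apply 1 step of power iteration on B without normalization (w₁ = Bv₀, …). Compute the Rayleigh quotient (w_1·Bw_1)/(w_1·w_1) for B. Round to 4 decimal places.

B = S − I has rows (7, 3, -3); (3, 4, 0); (-3, 0, 4)
w1 = Bv₀ = (7·4 + 3·(-2) + (-3)·1; 3·4 + 4·(-2) + 0·1; (-3)·4 + 0·(-2) + 4·1) = (19, 4, -8)
Bw1 = (169, 73, -89)
w1·Bw1 = 4215; w1·w1 = 441; μ ≈ 4215/441 = 9.5578

9.5578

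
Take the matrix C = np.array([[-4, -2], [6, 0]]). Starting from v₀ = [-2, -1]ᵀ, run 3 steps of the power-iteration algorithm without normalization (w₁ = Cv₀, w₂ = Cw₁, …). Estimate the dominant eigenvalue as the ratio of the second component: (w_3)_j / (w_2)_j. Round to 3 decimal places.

w1 = Cv₀ = (10, -12)
w2 = Cw1 = (-16, 60)
w3 = Cw2 = (-56, -96)
Ratio at component: -96 / 60 = -1.600

-1.600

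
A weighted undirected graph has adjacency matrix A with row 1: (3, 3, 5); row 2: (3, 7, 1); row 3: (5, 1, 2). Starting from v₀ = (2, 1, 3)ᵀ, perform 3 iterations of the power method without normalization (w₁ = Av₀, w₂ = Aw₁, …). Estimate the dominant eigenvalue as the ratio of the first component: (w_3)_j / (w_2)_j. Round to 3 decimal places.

λ ≈ 10.088

w1 = Av₀ = (24, 16, 17)
w2 = Aw1 = (205, 201, 170)
w3 = Aw2 = (2068, 2192, 1566)
Ratio at component: 2068 / 205 = 10.088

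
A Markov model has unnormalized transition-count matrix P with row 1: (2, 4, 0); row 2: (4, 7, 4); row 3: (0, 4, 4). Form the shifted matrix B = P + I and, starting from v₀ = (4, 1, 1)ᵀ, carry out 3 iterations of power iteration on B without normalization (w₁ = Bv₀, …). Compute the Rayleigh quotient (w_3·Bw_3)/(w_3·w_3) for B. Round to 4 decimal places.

μ ≈ 12.0359

B = P + I has rows (3, 4, 0); (4, 8, 4); (0, 4, 5)
w1 = Bv₀ = (3·4 + 4·1 + 0·1; 4·4 + 8·1 + 4·1; 0·4 + 4·1 + 5·1) = (16, 28, 9)
w2 = Bw1 = (3·16 + 4·28 + 0·9; 4·16 + 8·28 + 4·9; 0·16 + 4·28 + 5·9) = (160, 324, 157)
w3 = Bw2 = (1776, 3860, 2081)
Bw3 = (20768, 46308, 25845)
w3·Bw3 = 269416293; w3·w3 = 22384337; μ ≈ 269416293/22384337 = 12.0359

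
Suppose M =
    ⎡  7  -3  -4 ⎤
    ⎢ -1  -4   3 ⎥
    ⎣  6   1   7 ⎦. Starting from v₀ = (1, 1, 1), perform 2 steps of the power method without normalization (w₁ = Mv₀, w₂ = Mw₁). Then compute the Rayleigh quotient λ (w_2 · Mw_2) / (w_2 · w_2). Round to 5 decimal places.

w1 = Mv₀ = (7·1 + (-3)·1 + (-4)·1; (-1)·1 + (-4)·1 + 3·1; 6·1 + 1·1 + 7·1) = (0, -2, 14)
w2 = Mw1 = (7·0 + (-3)·(-2) + (-4)·14; (-1)·0 + (-4)·(-2) + 3·14; 6·0 + 1·(-2) + 7·14) = (-50, 50, 96)
Mw2 = (-884, 138, 422)
w2·Mw2 = (-50)·(-884) + 50·138 + 96·422 = 91612; w2·w2 = (-50)·(-50) + 50·50 + 96·96 = 14216
λ ≈ 91612/14216 = 6.44429

6.44429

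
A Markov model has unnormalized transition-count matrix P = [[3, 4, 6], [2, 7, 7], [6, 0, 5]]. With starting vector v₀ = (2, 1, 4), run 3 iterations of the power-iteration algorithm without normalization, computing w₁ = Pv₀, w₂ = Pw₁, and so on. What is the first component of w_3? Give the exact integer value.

5794

w1 = Pv₀ = (34, 39, 32)
w2 = Pw1 = (450, 565, 364)
w3 = Pw2 = (5794, 7403, 4520)
The requested component of w3 is 5794.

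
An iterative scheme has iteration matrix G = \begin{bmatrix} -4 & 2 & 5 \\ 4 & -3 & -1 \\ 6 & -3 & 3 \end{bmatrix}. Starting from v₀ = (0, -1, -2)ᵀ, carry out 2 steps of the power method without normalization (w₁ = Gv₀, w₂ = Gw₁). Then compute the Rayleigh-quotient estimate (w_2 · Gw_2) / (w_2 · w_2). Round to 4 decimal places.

w1 = Gv₀ = ((-4)·0 + 2·(-1) + 5·(-2); 4·0 + (-3)·(-1) + (-1)·(-2); 6·0 + (-3)·(-1) + 3·(-2)) = (-12, 5, -3)
w2 = Gw1 = ((-4)·(-12) + 2·5 + 5·(-3); 4·(-12) + (-3)·5 + (-1)·(-3); 6·(-12) + (-3)·5 + 3·(-3)) = (43, -60, -96)
Gw2 = (-772, 448, 150)
w2·Gw2 = 43·(-772) + (-60)·448 + (-96)·150 = -74476; w2·w2 = 43·43 + (-60)·(-60) + (-96)·(-96) = 14665
λ ≈ -74476/14665 = -5.0785

-5.0785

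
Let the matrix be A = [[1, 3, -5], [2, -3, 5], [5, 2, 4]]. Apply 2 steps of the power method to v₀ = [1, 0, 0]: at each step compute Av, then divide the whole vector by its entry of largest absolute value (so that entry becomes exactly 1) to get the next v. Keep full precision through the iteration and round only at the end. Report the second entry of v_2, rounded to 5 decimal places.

0.72414

Av0 = (1.000000, 2.000000, 5.000000); divide by 5.000000 → v1 = (0.200000, 0.400000, 1.000000)
Av1 = (-3.600000, 4.200000, 5.800000); divide by 5.800000 → v2 = (-0.620690, 0.724138, 1.000000)
Requested entry of v2: 21/29 = 0.72414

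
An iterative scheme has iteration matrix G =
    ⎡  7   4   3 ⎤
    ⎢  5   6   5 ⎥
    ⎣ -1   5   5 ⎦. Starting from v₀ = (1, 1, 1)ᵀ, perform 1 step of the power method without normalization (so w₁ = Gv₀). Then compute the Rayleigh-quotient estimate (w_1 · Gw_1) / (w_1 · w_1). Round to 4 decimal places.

λ ≈ 13.1726

w1 = Gv₀ = (14, 16, 9)
Gw1 = (189, 211, 111)
w1·Gw1 = 14·189 + 16·211 + 9·111 = 7021; w1·w1 = 14·14 + 16·16 + 9·9 = 533
λ ≈ 7021/533 = 13.1726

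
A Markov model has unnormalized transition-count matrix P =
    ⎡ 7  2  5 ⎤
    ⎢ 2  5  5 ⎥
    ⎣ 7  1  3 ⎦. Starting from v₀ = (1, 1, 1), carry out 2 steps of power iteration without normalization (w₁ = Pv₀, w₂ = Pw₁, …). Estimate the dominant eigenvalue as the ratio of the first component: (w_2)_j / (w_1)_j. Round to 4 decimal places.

λ ≈ 12.6429

w1 = Pv₀ = (7·1 + 2·1 + 5·1; 2·1 + 5·1 + 5·1; 7·1 + 1·1 + 3·1) = (14, 12, 11)
w2 = Pw1 = (7·14 + 2·12 + 5·11; 2·14 + 5·12 + 5·11; 7·14 + 1·12 + 3·11) = (177, 143, 143)
Ratio at component: 177 / 14 = 12.6429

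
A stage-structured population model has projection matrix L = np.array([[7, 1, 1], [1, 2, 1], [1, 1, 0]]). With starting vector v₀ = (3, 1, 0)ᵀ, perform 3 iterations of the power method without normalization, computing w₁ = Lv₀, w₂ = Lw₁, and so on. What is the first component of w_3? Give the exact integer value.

1204

w1 = Lv₀ = (7·3 + 1·1 + 1·0; 1·3 + 2·1 + 1·0; 1·3 + 1·1 + 0·0) = (22, 5, 4)
w2 = Lw1 = (7·22 + 1·5 + 1·4; 1·22 + 2·5 + 1·4; 1·22 + 1·5 + 0·4) = (163, 36, 27)
w3 = Lw2 = (1204, 262, 199)
The requested component of w3 is 1204.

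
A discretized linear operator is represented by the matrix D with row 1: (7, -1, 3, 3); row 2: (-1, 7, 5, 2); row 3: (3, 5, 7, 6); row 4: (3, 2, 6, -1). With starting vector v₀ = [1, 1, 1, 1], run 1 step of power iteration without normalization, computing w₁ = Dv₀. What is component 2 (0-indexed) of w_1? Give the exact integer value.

w1 = Dv₀ = (7·1 + (-1)·1 + 3·1 + 3·1; (-1)·1 + 7·1 + 5·1 + 2·1; 3·1 + 5·1 + 7·1 + 6·1; 3·1 + 2·1 + 6·1 + (-1)·1) = (12, 13, 21, 10)
The requested component of w1 is 21.

21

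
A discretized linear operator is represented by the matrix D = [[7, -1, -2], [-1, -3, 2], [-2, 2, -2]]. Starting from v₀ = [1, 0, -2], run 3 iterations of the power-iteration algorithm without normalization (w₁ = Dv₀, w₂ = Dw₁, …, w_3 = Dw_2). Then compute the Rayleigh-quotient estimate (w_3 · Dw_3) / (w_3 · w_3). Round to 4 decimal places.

w1 = Dv₀ = (7·1 + (-1)·0 + (-2)·(-2); (-1)·1 + (-3)·0 + 2·(-2); (-2)·1 + 2·0 + (-2)·(-2)) = (11, -5, 2)
w2 = Dw1 = (7·11 + (-1)·(-5) + (-2)·2; (-1)·11 + (-3)·(-5) + 2·2; (-2)·11 + 2·(-5) + (-2)·2) = (78, 8, -36)
w3 = Dw2 = (610, -174, -68)
Dw3 = (4580, -224, -1432)
w3·Dw3 = 610·4580 + (-174)·(-224) + (-68)·(-1432) = 2930152; w3·w3 = 610·610 + (-174)·(-174) + (-68)·(-68) = 407000
λ ≈ 2930152/407000 = 7.1994

λ ≈ 7.1994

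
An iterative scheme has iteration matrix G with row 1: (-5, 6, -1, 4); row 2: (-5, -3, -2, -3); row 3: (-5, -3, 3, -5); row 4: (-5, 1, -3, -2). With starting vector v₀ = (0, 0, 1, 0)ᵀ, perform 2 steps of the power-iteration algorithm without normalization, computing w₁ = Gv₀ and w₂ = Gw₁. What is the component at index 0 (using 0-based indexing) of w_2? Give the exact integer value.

-22

w1 = Gv₀ = ((-5)·0 + 6·0 + (-1)·1 + 4·0; (-5)·0 + (-3)·0 + (-2)·1 + (-3)·0; (-5)·0 + (-3)·0 + 3·1 + (-5)·0; (-5)·0 + 1·0 + (-3)·1 + (-2)·0) = (-1, -2, 3, -3)
w2 = Gw1 = ((-5)·(-1) + 6·(-2) + (-1)·3 + 4·(-3); (-5)·(-1) + (-3)·(-2) + (-2)·3 + (-3)·(-3); (-5)·(-1) + (-3)·(-2) + 3·3 + (-5)·(-3); (-5)·(-1) + 1·(-2) + (-3)·3 + (-2)·(-3)) = (-22, 14, 35, 0)
The requested component of w2 is -22.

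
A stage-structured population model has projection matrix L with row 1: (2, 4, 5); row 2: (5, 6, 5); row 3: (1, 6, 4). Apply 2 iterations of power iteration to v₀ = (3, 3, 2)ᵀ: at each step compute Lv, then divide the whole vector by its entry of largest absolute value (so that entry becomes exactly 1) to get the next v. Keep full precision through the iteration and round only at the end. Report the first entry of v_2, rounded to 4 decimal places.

Lv0 = (28.00000, 43.00000, 29.00000); divide by 43.00000 → v1 = (0.65116, 1.00000, 0.67442)
Lv1 = (8.67442, 12.62791, 9.34884); divide by 12.62791 → v2 = (0.68692, 1.00000, 0.74033)
Requested entry of v2: 373/543 = 0.6869

0.6869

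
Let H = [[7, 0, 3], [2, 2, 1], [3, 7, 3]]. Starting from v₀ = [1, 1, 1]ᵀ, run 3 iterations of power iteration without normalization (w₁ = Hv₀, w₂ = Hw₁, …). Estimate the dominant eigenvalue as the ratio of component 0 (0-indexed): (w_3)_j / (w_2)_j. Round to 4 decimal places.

9.8624

w1 = Hv₀ = (7·1 + 0·1 + 3·1; 2·1 + 2·1 + 1·1; 3·1 + 7·1 + 3·1) = (10, 5, 13)
w2 = Hw1 = (7·10 + 0·5 + 3·13; 2·10 + 2·5 + 1·13; 3·10 + 7·5 + 3·13) = (109, 43, 104)
w3 = Hw2 = (1075, 408, 940)
Ratio at component: 1075 / 109 = 9.8624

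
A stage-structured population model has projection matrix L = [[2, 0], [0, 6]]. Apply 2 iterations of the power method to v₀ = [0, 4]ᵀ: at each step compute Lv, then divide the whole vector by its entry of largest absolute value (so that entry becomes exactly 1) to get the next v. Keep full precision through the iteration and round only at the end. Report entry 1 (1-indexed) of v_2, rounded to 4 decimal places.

Lv0 = (0.00000, 24.00000); divide by 24.00000 → v1 = (0.00000, 1.00000)
Lv1 = (0.00000, 6.00000); divide by 6.00000 → v2 = (0.00000, 1.00000)
Requested entry of v2: 0/144 = 0.0000

0.0000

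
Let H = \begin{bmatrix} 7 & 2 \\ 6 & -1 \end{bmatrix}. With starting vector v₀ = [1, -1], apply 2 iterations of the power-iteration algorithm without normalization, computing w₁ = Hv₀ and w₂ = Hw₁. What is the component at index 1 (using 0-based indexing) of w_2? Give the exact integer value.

23

w1 = Hv₀ = (7·1 + 2·(-1); 6·1 + (-1)·(-1)) = (5, 7)
w2 = Hw1 = (7·5 + 2·7; 6·5 + (-1)·7) = (49, 23)
The requested component of w2 is 23.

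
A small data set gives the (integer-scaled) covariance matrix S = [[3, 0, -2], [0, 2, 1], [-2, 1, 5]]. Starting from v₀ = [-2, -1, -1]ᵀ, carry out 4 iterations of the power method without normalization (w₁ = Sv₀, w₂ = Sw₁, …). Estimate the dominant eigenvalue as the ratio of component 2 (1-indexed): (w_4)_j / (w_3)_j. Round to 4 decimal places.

w1 = Sv₀ = (3·(-2) + 0·(-1) + (-2)·(-1); 0·(-2) + 2·(-1) + 1·(-1); (-2)·(-2) + 1·(-1) + 5·(-1)) = (-4, -3, -2)
w2 = Sw1 = (3·(-4) + 0·(-3) + (-2)·(-2); 0·(-4) + 2·(-3) + 1·(-2); (-2)·(-4) + 1·(-3) + 5·(-2)) = (-8, -8, -5)
w3 = Sw2 = (-14, -21, -17)
w4 = Sw3 = (-8, -59, -78)
Ratio at component: -59 / -21 = 2.8095

λ ≈ 2.8095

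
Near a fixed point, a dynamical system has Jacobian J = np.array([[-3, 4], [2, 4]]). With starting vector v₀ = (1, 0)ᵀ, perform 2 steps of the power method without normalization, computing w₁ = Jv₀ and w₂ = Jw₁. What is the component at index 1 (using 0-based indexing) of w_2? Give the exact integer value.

w1 = Jv₀ = (-3, 2)
w2 = Jw1 = (17, 2)
The requested component of w2 is 2.

2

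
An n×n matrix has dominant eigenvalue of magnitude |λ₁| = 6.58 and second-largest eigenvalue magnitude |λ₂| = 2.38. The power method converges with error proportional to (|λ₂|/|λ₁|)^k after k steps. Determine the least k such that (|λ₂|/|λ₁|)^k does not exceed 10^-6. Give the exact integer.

|λ₂/λ₁| = 2.38/6.58 = 0.36170
Need k ≥ ln(10^-6) / ln(0.36170) = -13.8155 / -1.0169 ≈ 13.585
Smallest integer k satisfying the bound: 14

14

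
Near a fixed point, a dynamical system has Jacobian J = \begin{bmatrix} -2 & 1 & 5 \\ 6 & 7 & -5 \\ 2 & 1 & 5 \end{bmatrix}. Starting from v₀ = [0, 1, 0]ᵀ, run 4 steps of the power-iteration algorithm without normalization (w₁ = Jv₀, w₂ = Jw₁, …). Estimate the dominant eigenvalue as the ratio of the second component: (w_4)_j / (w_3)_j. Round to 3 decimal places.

w1 = Jv₀ = ((-2)·0 + 1·1 + 5·0; 6·0 + 7·1 + (-5)·0; 2·0 + 1·1 + 5·0) = (1, 7, 1)
w2 = Jw1 = ((-2)·1 + 1·7 + 5·1; 6·1 + 7·7 + (-5)·1; 2·1 + 1·7 + 5·1) = (10, 50, 14)
w3 = Jw2 = (100, 340, 140)
w4 = Jw3 = (840, 2280, 1240)
Ratio at component: 2280 / 340 = 6.706

6.706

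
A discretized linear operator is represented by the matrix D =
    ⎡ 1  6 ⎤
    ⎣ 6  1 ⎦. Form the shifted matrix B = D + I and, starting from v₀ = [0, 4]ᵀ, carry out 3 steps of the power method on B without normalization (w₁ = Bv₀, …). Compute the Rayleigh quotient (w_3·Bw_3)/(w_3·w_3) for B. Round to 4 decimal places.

B = D + I has rows (2, 6); (6, 2)
w1 = Bv₀ = (2·0 + 6·4; 6·0 + 2·4) = (24, 8)
w2 = Bw1 = (2·24 + 6·8; 6·24 + 2·8) = (96, 160)
w3 = Bw2 = (1152, 896)
Bw3 = (7680, 8704)
w3·Bw3 = 16646144; w3·w3 = 2129920; μ ≈ 16646144/2129920 = 7.8154

μ ≈ 7.8154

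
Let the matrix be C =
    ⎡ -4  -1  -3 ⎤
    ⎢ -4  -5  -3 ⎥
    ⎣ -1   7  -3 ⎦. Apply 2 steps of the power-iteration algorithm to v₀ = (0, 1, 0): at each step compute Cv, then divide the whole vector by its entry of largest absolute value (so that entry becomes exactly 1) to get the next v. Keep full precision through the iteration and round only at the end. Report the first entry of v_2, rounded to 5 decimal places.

Cv0 = (-1.000000, -5.000000, 7.000000); divide by 7.000000 → v1 = (-0.142857, -0.714286, 1.000000)
Cv1 = (-1.714286, 1.142857, -7.857143); divide by -7.857143 → v2 = (0.218182, -0.145455, 1.000000)
Requested entry of v2: -12/-55 = 0.21818

0.21818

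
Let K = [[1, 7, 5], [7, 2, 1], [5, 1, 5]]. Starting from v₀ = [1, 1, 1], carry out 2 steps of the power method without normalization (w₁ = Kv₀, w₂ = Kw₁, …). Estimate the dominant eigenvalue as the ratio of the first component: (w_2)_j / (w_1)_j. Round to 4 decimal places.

w1 = Kv₀ = (13, 10, 11)
w2 = Kw1 = (138, 122, 130)
Ratio at component: 138 / 13 = 10.6154

10.6154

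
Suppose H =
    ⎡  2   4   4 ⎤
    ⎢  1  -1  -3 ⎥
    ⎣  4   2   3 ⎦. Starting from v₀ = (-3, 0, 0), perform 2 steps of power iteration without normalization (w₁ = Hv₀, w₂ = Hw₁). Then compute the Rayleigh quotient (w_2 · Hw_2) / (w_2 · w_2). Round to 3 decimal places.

w1 = Hv₀ = (-6, -3, -12)
w2 = Hw1 = (-72, 33, -66)
Hw2 = (-276, 93, -420)
w2·Hw2 = (-72)·(-276) + 33·93 + (-66)·(-420) = 50661; w2·w2 = (-72)·(-72) + 33·33 + (-66)·(-66) = 10629
λ ≈ 50661/10629 = 4.766

4.766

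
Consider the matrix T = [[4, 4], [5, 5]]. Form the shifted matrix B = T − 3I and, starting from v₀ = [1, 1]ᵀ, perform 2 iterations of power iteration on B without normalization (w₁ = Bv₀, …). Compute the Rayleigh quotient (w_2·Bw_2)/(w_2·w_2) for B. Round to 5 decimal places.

6.02069

B = T − 3I has rows (1, 4); (5, 2)
w1 = Bv₀ = (5, 7)
w2 = Bw1 = (33, 39)
Bw2 = (189, 243)
w2·Bw2 = 15714; w2·w2 = 2610; μ ≈ 15714/2610 = 6.02069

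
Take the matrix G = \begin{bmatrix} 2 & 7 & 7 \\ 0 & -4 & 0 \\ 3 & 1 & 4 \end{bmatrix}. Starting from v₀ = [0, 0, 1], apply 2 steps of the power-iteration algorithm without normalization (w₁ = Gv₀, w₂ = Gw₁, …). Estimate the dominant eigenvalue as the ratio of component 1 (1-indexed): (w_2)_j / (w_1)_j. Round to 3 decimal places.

w1 = Gv₀ = (2·0 + 7·0 + 7·1; 0·0 + (-4)·0 + 0·1; 3·0 + 1·0 + 4·1) = (7, 0, 4)
w2 = Gw1 = (2·7 + 7·0 + 7·4; 0·7 + (-4)·0 + 0·4; 3·7 + 1·0 + 4·4) = (42, 0, 37)
Ratio at component: 42 / 7 = 6.000

6.000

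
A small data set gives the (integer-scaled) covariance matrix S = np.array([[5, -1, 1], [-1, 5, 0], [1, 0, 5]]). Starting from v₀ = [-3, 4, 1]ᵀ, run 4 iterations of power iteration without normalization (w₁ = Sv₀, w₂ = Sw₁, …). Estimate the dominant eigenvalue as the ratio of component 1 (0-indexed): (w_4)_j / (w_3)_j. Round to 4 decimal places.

5.8969

w1 = Sv₀ = (-18, 23, 2)
w2 = Sw1 = (-111, 133, -8)
w3 = Sw2 = (-696, 776, -151)
w4 = Sw3 = (-4407, 4576, -1451)
Ratio at component: 4576 / 776 = 5.8969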